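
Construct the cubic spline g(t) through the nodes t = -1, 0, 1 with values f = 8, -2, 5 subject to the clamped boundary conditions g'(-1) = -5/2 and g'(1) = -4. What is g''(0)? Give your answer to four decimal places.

52.5000

Write M_i for g''(x_i). With h_i = 1, 1 and divided differences Δ_i = -10, 7, the continuity of g' gives the tridiagonal system
  1·M_0 + 4·M_1 + 1·M_2 = 6(Δ_1 - Δ_0) = 102
Clamped end conditions give two more equations: 2h_0·M_0 + h_0·M_1 = 6(Δ_0 - g'(-1)) = -45 and h_1·M_1 + 2h_1·M_2 = 6(g'(1) - Δ_1) = -66.
Solving the tridiagonal system: M_0 = -195/4, M_1 = 105/2, M_2 = -237/4.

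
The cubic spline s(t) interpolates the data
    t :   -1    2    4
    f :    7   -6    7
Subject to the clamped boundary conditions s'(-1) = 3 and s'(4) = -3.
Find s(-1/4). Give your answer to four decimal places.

Let σ_i = s''(x_i). Step sizes h_i = 3, 2; slopes of the chords Δ_i = (y_(i+1) - y_i)/h_i = -13/3, 13/2.
  3·σ_0 + 10·σ_1 + 2·σ_2 = 6(Δ_1 - Δ_0) = 65
Clamped end conditions give two more equations: 2h_0·σ_0 + h_0·σ_1 = 6(Δ_0 - s'(-1)) = -44 and h_1·σ_1 + 2h_1·σ_2 = 6(s'(4) - Δ_1) = -57.
Solving the tridiagonal system: σ_0 = -451/30, σ_1 = 77/5, σ_2 = -439/20.
On [-1, 2], s(t) = 7 + 3·(t + 1) - 451/60·(t + 1)² + 913/540·(t + 1)³.
With (t + 1) = 3/4: s(-1/4) = 7341/1280.

5.7352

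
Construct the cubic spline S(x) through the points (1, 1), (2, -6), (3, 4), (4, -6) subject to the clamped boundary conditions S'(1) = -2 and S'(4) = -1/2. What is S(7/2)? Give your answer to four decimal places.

-1.0125

Let M_i = S''(x_i). Step sizes h_i = 1, 1, 1; slopes of the chords Δ_i = (y_(i+1) - y_i)/h_i = -7, 10, -10.
  1·M_0 + 4·M_1 + 1·M_2 = 6(Δ_1 - Δ_0) = 102
  1·M_1 + 4·M_2 + 1·M_3 = 6(Δ_2 - Δ_1) = -120
Clamped end conditions give two more equations: 2h_0·M_0 + h_0·M_1 = 6(Δ_0 - S'(1)) = -30 and h_2·M_2 + 2h_2·M_3 = 6(S'(4) - Δ_2) = 57.
Solving: M_0 = -199/5, M_1 = 248/5, M_2 = -283/5, M_3 = 284/5.
On [3, 4], S(x) = 4 - 3/5·(x - 3) - 283/10·(x - 3)² + 189/10·(x - 3)³.
With (x - 3) = 1/2: S(7/2) = -81/80.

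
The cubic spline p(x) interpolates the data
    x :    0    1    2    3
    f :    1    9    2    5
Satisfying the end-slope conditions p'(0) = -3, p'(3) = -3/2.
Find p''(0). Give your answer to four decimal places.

55.4000

Let M_i = p''(x_i). Step sizes h_i = 1, 1, 1; slopes of the chords Δ_i = (y_(i+1) - y_i)/h_i = 8, -7, 3.
  1·M_0 + 4·M_1 + 1·M_2 = 6(Δ_1 - Δ_0) = -90
  1·M_1 + 4·M_2 + 1·M_3 = 6(Δ_2 - Δ_1) = 60
Clamped end conditions give two more equations: 2h_0·M_0 + h_0·M_1 = 6(Δ_0 - p'(0)) = 66 and h_2·M_2 + 2h_2·M_3 = 6(p'(3) - Δ_2) = -27.
Hence M_0 = 277/5, M_1 = -224/5, M_2 = 169/5, M_3 = -152/5.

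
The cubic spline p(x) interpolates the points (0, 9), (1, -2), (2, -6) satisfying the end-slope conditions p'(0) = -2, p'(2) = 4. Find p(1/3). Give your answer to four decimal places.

6.7222

Let σ_i = p''(x_i). Step sizes h_i = 1, 1; slopes of the chords Δ_i = (y_(i+1) - y_i)/h_i = -11, -4.
  1·σ_0 + 4·σ_1 + 1·σ_2 = 6(Δ_1 - Δ_0) = 42
Clamped end conditions give two more equations: 2h_0·σ_0 + h_0·σ_1 = 6(Δ_0 - p'(0)) = -54 and h_1·σ_1 + 2h_1·σ_2 = 6(p'(2) - Δ_1) = 48.
Forward elimination and back-substitution give σ_0 = -69/2, σ_1 = 15, σ_2 = 33/2.
On [0, 1], p(x) = 9 - 2·x - 69/4·x² + 33/4·x³.
With x = 1/3: p(1/3) = 121/18.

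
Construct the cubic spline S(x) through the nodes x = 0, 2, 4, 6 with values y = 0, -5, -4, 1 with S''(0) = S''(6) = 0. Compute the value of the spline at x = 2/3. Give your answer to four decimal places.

-2.0617

Write m_i for S''(x_i). With h_i = 2, 2, 2 and divided differences Δ_i = -5/2, 1/2, 5/2, the continuity of S' gives the tridiagonal system
  2·m_0 + 8·m_1 + 2·m_2 = 6(Δ_1 - Δ_0) = 18
  2·m_1 + 8·m_2 + 2·m_3 = 6(Δ_2 - Δ_1) = 12
Natural end conditions: m_0 = m_3 = 0.
Solving: m_0 = 0, m_1 = 2, m_2 = 1, m_3 = 0.
On [0, 2], S(x) = 0 - 19/6·x + 0·x² + 1/6·x³.
With x = 2/3: S(2/3) = -167/81.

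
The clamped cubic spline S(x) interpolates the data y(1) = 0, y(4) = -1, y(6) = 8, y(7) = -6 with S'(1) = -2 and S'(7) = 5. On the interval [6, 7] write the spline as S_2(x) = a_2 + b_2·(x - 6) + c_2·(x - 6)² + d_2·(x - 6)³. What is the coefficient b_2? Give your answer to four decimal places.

-14.8684

Put m_i = S'' at the i-th knot. Here h = (3, 2, 1) and Δ = (-1/3, 9/2, -14), so the interior equations h_(i-1)·m_(i-1) + 2(h_(i-1)+h_i)·m_i + h_i·m_(i+1) = 6(Δ_i − Δ_(i-1)) read
  3·m_0 + 10·m_1 + 2·m_2 = 6(Δ_1 - Δ_0) = 29
  2·m_1 + 6·m_2 + 1·m_3 = 6(Δ_2 - Δ_1) = -111
Clamped end conditions give two more equations: 2h_0·m_0 + h_0·m_1 = 6(Δ_0 - S'(1)) = 10 and h_2·m_2 + 2h_2·m_3 = 6(S'(7) - Δ_2) = 114.
Forward elimination and back-substitution give m_0 = -217/57, m_1 = 208/19, m_2 = -656/19, m_3 = 1411/19.
On [6, 7], with S_2(x) = a_2 + b_2·(x - 6) + c_2·(x - 6)² + d_2·(x - 6)³: c_2 = m_2/2 = -328/19, d_2 = (m_3 - m_2)/(6h_2) = 689/38, b_2 = Δ_2 - h_2(2m_2 + m_3)/6 = -565/38.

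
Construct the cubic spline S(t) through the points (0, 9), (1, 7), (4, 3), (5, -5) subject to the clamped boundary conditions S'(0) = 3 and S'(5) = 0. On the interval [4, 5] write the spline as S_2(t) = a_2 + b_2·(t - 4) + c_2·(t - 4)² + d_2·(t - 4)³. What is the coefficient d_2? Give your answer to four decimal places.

6.8413

Put M_i = S'' at the i-th knot. Here h = (1, 3, 1) and Δ = (-2, -4/3, -8), so the interior equations h_(i-1)·M_(i-1) + 2(h_(i-1)+h_i)·M_i + h_i·M_(i+1) = 6(Δ_i − Δ_(i-1)) read
  1·M_0 + 8·M_1 + 3·M_2 = 6(Δ_1 - Δ_0) = 4
  3·M_1 + 8·M_2 + 1·M_3 = 6(Δ_2 - Δ_1) = -40
Clamped end conditions give two more equations: 2h_0·M_0 + h_0·M_1 = 6(Δ_0 - S'(0)) = -30 and h_2·M_2 + 2h_2·M_3 = 6(S'(5) - Δ_2) = 48.
Hence M_0 = -1168/63, M_1 = 446/63, M_2 = -716/63, M_3 = 1870/63.
On [4, 5], with S_2(t) = a_2 + b_2·(t - 4) + c_2·(t - 4)² + d_2·(t - 4)³: c_2 = M_2/2 = -358/63, d_2 = (M_3 - M_2)/(6h_2) = 431/63, b_2 = Δ_2 - h_2(2M_2 + M_3)/6 = -577/63.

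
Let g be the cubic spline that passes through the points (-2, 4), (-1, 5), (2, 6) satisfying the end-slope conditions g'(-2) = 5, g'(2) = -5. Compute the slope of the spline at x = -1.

Let M_i = g''(x_i). Step sizes h_i = 1, 3; slopes of the chords Δ_i = (y_(i+1) - y_i)/h_i = 1, 1/3.
  1·M_0 + 8·M_1 + 3·M_2 = 6(Δ_1 - Δ_0) = -4
Clamped end conditions give two more equations: 2h_0·M_0 + h_0·M_1 = 6(Δ_0 - g'(-2)) = -24 and h_1·M_1 + 2h_1·M_2 = 6(g'(2) - Δ_1) = -32.
Solving: M_0 = -14, M_1 = 4, M_2 = -22/3.
On [-1, 2], g'(x) = b_1 + 2c_1·(x + 1) + 3d_1·(x + 1)² with b_1 = Δ_1 - h_1(2M_1 + M_2)/6 = 0, c_1 = M_1/2 = 2, d_1 = (M_2 - M_1)/(6h_1) = -17/27. So g'(-1) = 0.

0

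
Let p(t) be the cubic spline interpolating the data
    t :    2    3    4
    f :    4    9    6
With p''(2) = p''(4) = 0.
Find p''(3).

-12

With M_i denoting the second derivative at x_i, h_i = 1, 1, and Δ_i = (y_(i+1) − y_i)/h_i = 5, -3:
  1·M_0 + 4·M_1 + 1·M_2 = 6(Δ_1 - Δ_0) = -48
Natural end conditions: M_0 = M_2 = 0.
Hence M_0 = 0, M_1 = -12, M_2 = 0.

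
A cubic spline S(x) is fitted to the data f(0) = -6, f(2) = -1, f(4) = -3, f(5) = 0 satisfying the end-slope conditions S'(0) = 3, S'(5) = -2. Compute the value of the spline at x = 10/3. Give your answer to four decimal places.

-3.5056

Write M_i for S''(x_i). With h_i = 2, 2, 1 and divided differences Δ_i = 5/2, -1, 3, the continuity of S' gives the tridiagonal system
  2·M_0 + 8·M_1 + 2·M_2 = 6(Δ_1 - Δ_0) = -21
  2·M_1 + 6·M_2 + 1·M_3 = 6(Δ_2 - Δ_1) = 24
Clamped end conditions give two more equations: 2h_0·M_0 + h_0·M_1 = 6(Δ_0 - S'(0)) = -3 and h_2·M_2 + 2h_2·M_3 = 6(S'(5) - Δ_2) = -30.
Solving: M_0 = 89/46, M_1 = -247/46, M_2 = 208/23, M_3 = -449/23.
On [2, 4], S(x) = -1 - 10/23·(x - 2) - 247/92·(x - 2)² + 221/184·(x - 2)³.
With (x - 2) = 4/3: S(10/3) = -2177/621.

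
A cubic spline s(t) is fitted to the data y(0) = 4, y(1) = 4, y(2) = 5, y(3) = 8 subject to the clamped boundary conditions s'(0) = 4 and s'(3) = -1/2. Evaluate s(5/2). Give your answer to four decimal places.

6.9875

Let M_i = s''(x_i). Step sizes h_i = 1, 1, 1; slopes of the chords Δ_i = (y_(i+1) - y_i)/h_i = 0, 1, 3.
  1·M_0 + 4·M_1 + 1·M_2 = 6(Δ_1 - Δ_0) = 6
  1·M_1 + 4·M_2 + 1·M_3 = 6(Δ_2 - Δ_1) = 12
Clamped end conditions give two more equations: 2h_0·M_0 + h_0·M_1 = 6(Δ_0 - s'(0)) = -24 and h_2·M_2 + 2h_2·M_3 = 6(s'(3) - Δ_2) = -21.
Solving the tridiagonal system: M_0 = -69/5, M_1 = 18/5, M_2 = 27/5, M_3 = -66/5.
On [2, 3], s(t) = 5 + 17/5·(t - 2) + 27/10·(t - 2)² - 31/10·(t - 2)³.
With (t - 2) = 1/2: s(5/2) = 559/80.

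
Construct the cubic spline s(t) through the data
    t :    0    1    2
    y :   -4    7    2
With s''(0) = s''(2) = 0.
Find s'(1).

3

Write m_i for s''(x_i). With h_i = 1, 1 and divided differences Δ_i = 11, -5, the continuity of s' gives the tridiagonal system
  1·m_0 + 4·m_1 + 1·m_2 = 6(Δ_1 - Δ_0) = -96
Natural end conditions: m_0 = m_2 = 0.
Solving the tridiagonal system: m_0 = 0, m_1 = -24, m_2 = 0.
On [1, 2], s'(t) = b_1 + 2c_1·(t - 1) + 3d_1·(t - 1)² with b_1 = Δ_1 - h_1(2m_1 + m_2)/6 = 3, c_1 = m_1/2 = -12, d_1 = (m_2 - m_1)/(6h_1) = 4. So s'(1) = 3.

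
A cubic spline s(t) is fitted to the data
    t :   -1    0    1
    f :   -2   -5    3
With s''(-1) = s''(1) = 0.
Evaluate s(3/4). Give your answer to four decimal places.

Let M_i = s''(x_i). Step sizes h_i = 1, 1; slopes of the chords Δ_i = (y_(i+1) - y_i)/h_i = -3, 8.
  1·M_0 + 4·M_1 + 1·M_2 = 6(Δ_1 - Δ_0) = 66
Natural end conditions: M_0 = M_2 = 0.
Forward elimination and back-substitution give M_0 = 0, M_1 = 33/2, M_2 = 0.
On [0, 1], s(t) = -5 + 5/2·t + 33/4·t² - 11/4·t³.
With t = 3/4: s(3/4) = 91/256.

0.3555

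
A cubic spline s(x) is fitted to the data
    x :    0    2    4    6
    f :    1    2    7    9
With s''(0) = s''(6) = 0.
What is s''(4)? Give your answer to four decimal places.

Let m_i = s''(x_i). Step sizes h_i = 2, 2, 2; slopes of the chords Δ_i = (y_(i+1) - y_i)/h_i = 1/2, 5/2, 1.
  2·m_0 + 8·m_1 + 2·m_2 = 6(Δ_1 - Δ_0) = 12
  2·m_1 + 8·m_2 + 2·m_3 = 6(Δ_2 - Δ_1) = -9
Natural end conditions: m_0 = m_3 = 0.
Hence m_0 = 0, m_1 = 19/10, m_2 = -8/5, m_3 = 0.

-1.6000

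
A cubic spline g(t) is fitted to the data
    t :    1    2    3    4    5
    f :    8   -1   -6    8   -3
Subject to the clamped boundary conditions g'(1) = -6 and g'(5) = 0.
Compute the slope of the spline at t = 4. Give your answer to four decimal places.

Put M_i = g'' at the i-th knot. Here h = (1, 1, 1, 1) and Δ = (-9, -5, 14, -11), so the interior equations h_(i-1)·M_(i-1) + 2(h_(i-1)+h_i)·M_i + h_i·M_(i+1) = 6(Δ_i − Δ_(i-1)) read
  1·M_0 + 4·M_1 + 1·M_2 = 6(Δ_1 - Δ_0) = 24
  1·M_1 + 4·M_2 + 1·M_3 = 6(Δ_2 - Δ_1) = 114
  1·M_2 + 4·M_3 + 1·M_4 = 6(Δ_3 - Δ_2) = -150
Clamped end conditions give two more equations: 2h_0·M_0 + h_0·M_1 = 6(Δ_0 - g'(1)) = -18 and h_3·M_3 + 2h_3·M_4 = 6(g'(5) - Δ_3) = 66.
Forward elimination and back-substitution give M_0 = -201/28, M_1 = -51/14, M_2 = 183/4, M_3 = -915/14, M_4 = 1839/28.
On [4, 5], g'(t) = b_3 + 2c_3·(t - 4) + 3d_3·(t - 4)² with b_3 = Δ_3 - h_3(2M_3 + M_4)/6 = -9/56, c_3 = M_3/2 = -915/28, d_3 = (M_4 - M_3)/(6h_3) = 1223/56. So g'(4) = -9/56.

-0.1607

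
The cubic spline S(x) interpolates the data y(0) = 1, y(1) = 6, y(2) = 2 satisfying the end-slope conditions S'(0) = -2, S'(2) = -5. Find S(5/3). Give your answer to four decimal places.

3.9630

Let σ_i = S''(x_i). Step sizes h_i = 1, 1; slopes of the chords Δ_i = (y_(i+1) - y_i)/h_i = 5, -4.
  1·σ_0 + 4·σ_1 + 1·σ_2 = 6(Δ_1 - Δ_0) = -54
Clamped end conditions give two more equations: 2h_0·σ_0 + h_0·σ_1 = 6(Δ_0 - S'(0)) = 42 and h_1·σ_1 + 2h_1·σ_2 = 6(S'(2) - Δ_1) = -6.
Solving the tridiagonal system: σ_0 = 33, σ_1 = -24, σ_2 = 9.
On [1, 2], S(x) = 6 + 5/2·(x - 1) - 12·(x - 1)² + 11/2·(x - 1)³.
With (x - 1) = 2/3: S(5/3) = 107/27.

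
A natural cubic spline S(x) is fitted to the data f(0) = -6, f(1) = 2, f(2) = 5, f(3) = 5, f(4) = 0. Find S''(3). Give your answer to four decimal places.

-7.2857

With M_i denoting the second derivative at x_i, h_i = 1, 1, 1, 1, and Δ_i = (y_(i+1) − y_i)/h_i = 8, 3, 0, -5:
  1·M_0 + 4·M_1 + 1·M_2 = 6(Δ_1 - Δ_0) = -30
  1·M_1 + 4·M_2 + 1·M_3 = 6(Δ_2 - Δ_1) = -18
  1·M_2 + 4·M_3 + 1·M_4 = 6(Δ_3 - Δ_2) = -30
Natural end conditions: M_0 = M_4 = 0.
Hence M_0 = 0, M_1 = -51/7, M_2 = -6/7, M_3 = -51/7, M_4 = 0.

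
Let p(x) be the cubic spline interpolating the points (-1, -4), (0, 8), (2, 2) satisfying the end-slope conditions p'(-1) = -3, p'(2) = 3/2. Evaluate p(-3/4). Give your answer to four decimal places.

-3.0742

Let M_i = p''(x_i). Step sizes h_i = 1, 2; slopes of the chords Δ_i = (y_(i+1) - y_i)/h_i = 12, -3.
  1·M_0 + 6·M_1 + 2·M_2 = 6(Δ_1 - Δ_0) = -90
Clamped end conditions give two more equations: 2h_0·M_0 + h_0·M_1 = 6(Δ_0 - p'(-1)) = 90 and h_1·M_1 + 2h_1·M_2 = 6(p'(2) - Δ_1) = 27.
Hence M_0 = 123/2, M_1 = -33, M_2 = 93/4.
On [-1, 0], p(x) = -4 - 3·(x + 1) + 123/4·(x + 1)² - 63/4·(x + 1)³.
With (x + 1) = 1/4: p(-3/4) = -787/256.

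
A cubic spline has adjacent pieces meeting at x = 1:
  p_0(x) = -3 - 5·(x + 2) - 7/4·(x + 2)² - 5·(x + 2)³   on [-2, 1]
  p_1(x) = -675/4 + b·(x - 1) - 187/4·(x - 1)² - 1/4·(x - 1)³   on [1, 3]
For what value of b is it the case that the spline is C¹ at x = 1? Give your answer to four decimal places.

-150.5000

p_0'(x) = -5 - 7/2·(x + 2) - 15·(x + 2)², so p_0'(1) = -301/2. On the right, p_1'(1) = b, so b = -301/2.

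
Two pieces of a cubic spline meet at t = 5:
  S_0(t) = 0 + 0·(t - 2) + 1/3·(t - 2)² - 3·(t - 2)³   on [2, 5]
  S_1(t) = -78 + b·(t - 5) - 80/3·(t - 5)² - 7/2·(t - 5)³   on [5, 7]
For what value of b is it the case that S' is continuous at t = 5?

-79

S_0'(t) = 0 + 2/3·(t - 2) - 9·(t - 2)², so S_0'(5) = -79. On the right, S_1'(5) = b, so b = -79.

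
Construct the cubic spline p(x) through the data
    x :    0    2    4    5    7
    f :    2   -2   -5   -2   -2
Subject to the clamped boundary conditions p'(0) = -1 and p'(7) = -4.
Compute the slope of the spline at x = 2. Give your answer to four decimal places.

-2.7951

Write σ_i for p''(x_i). With h_i = 2, 2, 1, 2 and divided differences Δ_i = -2, -3/2, 3, 0, the continuity of p' gives the tridiagonal system
  2·σ_0 + 8·σ_1 + 2·σ_2 = 6(Δ_1 - Δ_0) = 3
  2·σ_1 + 6·σ_2 + 1·σ_3 = 6(Δ_2 - Δ_1) = 27
  1·σ_2 + 6·σ_3 + 2·σ_4 = 6(Δ_3 - Δ_2) = -18
Clamped end conditions give two more equations: 2h_0·σ_0 + h_0·σ_1 = 6(Δ_0 - p'(0)) = -6 and h_3·σ_3 + 2h_3·σ_4 = 6(p'(7) - Δ_3) = -24.
Solving the tridiagonal system: σ_0 = -147/122, σ_1 = -36/61, σ_2 = 309/61, σ_3 = -135/61, σ_4 = -597/122.
On [2, 4], p'(x) = b_1 + 2c_1·(x - 2) + 3d_1·(x - 2)² with b_1 = Δ_1 - h_1(2σ_1 + σ_2)/6 = -341/122, c_1 = σ_1/2 = -18/61, d_1 = (σ_2 - σ_1)/(6h_1) = 115/244. So p'(2) = -341/122.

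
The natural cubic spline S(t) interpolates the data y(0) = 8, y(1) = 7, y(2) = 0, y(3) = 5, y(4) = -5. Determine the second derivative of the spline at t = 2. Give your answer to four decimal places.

29.5714

Let m_i = S''(x_i). Step sizes h_i = 1, 1, 1, 1; slopes of the chords Δ_i = (y_(i+1) - y_i)/h_i = -1, -7, 5, -10.
  1·m_0 + 4·m_1 + 1·m_2 = 6(Δ_1 - Δ_0) = -36
  1·m_1 + 4·m_2 + 1·m_3 = 6(Δ_2 - Δ_1) = 72
  1·m_2 + 4·m_3 + 1·m_4 = 6(Δ_3 - Δ_2) = -90
Natural end conditions: m_0 = m_4 = 0.
Solving: m_0 = 0, m_1 = -459/28, m_2 = 207/7, m_3 = -837/28, m_4 = 0.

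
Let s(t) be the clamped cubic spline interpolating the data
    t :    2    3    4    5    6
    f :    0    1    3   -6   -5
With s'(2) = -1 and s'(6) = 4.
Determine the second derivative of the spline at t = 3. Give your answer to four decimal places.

With M_i denoting the second derivative at x_i, h_i = 1, 1, 1, 1, and Δ_i = (y_(i+1) − y_i)/h_i = 1, 2, -9, 1:
  1·M_0 + 4·M_1 + 1·M_2 = 6(Δ_1 - Δ_0) = 6
  1·M_1 + 4·M_2 + 1·M_3 = 6(Δ_2 - Δ_1) = -66
  1·M_2 + 4·M_3 + 1·M_4 = 6(Δ_3 - Δ_2) = 60
Clamped end conditions give two more equations: 2h_0·M_0 + h_0·M_1 = 6(Δ_0 - s'(2)) = 12 and h_3·M_3 + 2h_3·M_4 = 6(s'(6) - Δ_3) = 18.
Forward elimination and back-substitution give M_0 = 37/14, M_1 = 47/7, M_2 = -47/2, M_3 = 149/7, M_4 = -23/14.

6.7143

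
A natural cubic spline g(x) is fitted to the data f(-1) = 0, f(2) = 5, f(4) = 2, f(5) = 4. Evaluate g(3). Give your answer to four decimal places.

With M_i denoting the second derivative at x_i, h_i = 3, 2, 1, and Δ_i = (y_(i+1) − y_i)/h_i = 5/3, -3/2, 2:
  3·M_0 + 10·M_1 + 2·M_2 = 6(Δ_1 - Δ_0) = -19
  2·M_1 + 6·M_2 + 1·M_3 = 6(Δ_2 - Δ_1) = 21
Natural end conditions: M_0 = M_3 = 0.
Solving: M_0 = 0, M_1 = -39/14, M_2 = 31/7, M_3 = 0.
On [2, 4], g(x) = 5 - 47/42·(x - 2) - 39/28·(x - 2)² + 101/168·(x - 2)³.
With (x - 2) = 1: g(3) = 173/56.

3.0893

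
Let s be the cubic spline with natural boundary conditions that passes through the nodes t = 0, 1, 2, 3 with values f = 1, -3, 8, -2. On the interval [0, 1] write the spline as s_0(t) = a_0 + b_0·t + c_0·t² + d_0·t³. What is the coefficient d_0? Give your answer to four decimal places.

5.4000

With M_i denoting the second derivative at x_i, h_i = 1, 1, 1, and Δ_i = (y_(i+1) − y_i)/h_i = -4, 11, -10:
  1·M_0 + 4·M_1 + 1·M_2 = 6(Δ_1 - Δ_0) = 90
  1·M_1 + 4·M_2 + 1·M_3 = 6(Δ_2 - Δ_1) = -126
Natural end conditions: M_0 = M_3 = 0.
Solving: M_0 = 0, M_1 = 162/5, M_2 = -198/5, M_3 = 0.
On [0, 1], with s_0(t) = a_0 + b_0·t + c_0·t² + d_0·t³: c_0 = M_0/2 = 0, d_0 = (M_1 - M_0)/(6h_0) = 27/5, b_0 = Δ_0 - h_0(2M_0 + M_1)/6 = -47/5.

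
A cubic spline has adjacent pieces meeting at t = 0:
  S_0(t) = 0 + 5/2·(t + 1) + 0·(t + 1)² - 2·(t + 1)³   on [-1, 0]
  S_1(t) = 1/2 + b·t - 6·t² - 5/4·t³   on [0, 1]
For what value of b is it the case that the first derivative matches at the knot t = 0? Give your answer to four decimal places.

S_0'(t) = 5/2 + 0·(t + 1) - 6·(t + 1)², so S_0'(0) = -7/2. On the right, S_1'(0) = b, so b = -7/2.

-3.5000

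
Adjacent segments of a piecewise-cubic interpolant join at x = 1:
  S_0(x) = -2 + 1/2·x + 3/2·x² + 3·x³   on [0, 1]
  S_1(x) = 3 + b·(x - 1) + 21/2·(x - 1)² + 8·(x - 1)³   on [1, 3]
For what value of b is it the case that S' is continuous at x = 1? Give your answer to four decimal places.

12.5000

S_0'(x) = 1/2 + 3·x + 9·x², so S_0'(1) = 25/2. On the right, S_1'(1) = b, so b = 25/2.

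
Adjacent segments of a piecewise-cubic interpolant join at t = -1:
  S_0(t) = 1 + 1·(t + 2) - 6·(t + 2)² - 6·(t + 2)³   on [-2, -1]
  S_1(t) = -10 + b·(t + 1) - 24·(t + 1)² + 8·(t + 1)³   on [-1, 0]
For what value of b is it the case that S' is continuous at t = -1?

S_0'(t) = 1 - 12·(t + 2) - 18·(t + 2)², so S_0'(-1) = -29. On the right, S_1'(-1) = b, so b = -29.

-29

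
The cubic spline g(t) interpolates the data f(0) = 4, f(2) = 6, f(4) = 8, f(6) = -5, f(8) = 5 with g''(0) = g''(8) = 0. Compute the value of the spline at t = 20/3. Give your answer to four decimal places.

With M_i denoting the second derivative at x_i, h_i = 2, 2, 2, 2, and Δ_i = (y_(i+1) − y_i)/h_i = 1, 1, -13/2, 5:
  2·M_0 + 8·M_1 + 2·M_2 = 6(Δ_1 - Δ_0) = 0
  2·M_1 + 8·M_2 + 2·M_3 = 6(Δ_2 - Δ_1) = -45
  2·M_2 + 8·M_3 + 2·M_4 = 6(Δ_3 - Δ_2) = 69
Natural end conditions: M_0 = M_4 = 0.
Solving the tridiagonal system: M_0 = 0, M_1 = 249/112, M_2 = -249/28, M_3 = 1215/112, M_4 = 0.
On [6, 8], g(t) = -5 - 125/56·(t - 6) + 1215/224·(t - 6)² - 405/448·(t - 6)³.
With (t - 6) = 2/3: g(20/3) = -365/84.

-4.3452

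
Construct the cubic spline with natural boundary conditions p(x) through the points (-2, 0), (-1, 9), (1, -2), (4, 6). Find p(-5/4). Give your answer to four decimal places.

7.6953

Let M_i = p''(x_i). Step sizes h_i = 1, 2, 3; slopes of the chords Δ_i = (y_(i+1) - y_i)/h_i = 9, -11/2, 8/3.
  1·M_0 + 6·M_1 + 2·M_2 = 6(Δ_1 - Δ_0) = -87
  2·M_1 + 10·M_2 + 3·M_3 = 6(Δ_2 - Δ_1) = 49
Natural end conditions: M_0 = M_3 = 0.
Solving the tridiagonal system: M_0 = 0, M_1 = -121/7, M_2 = 117/14, M_3 = 0.
On [-2, -1], p(x) = 0 + 499/42·(x + 2) + 0·(x + 2)² - 121/42·(x + 2)³.
With (x + 2) = 3/4: p(-5/4) = 985/128.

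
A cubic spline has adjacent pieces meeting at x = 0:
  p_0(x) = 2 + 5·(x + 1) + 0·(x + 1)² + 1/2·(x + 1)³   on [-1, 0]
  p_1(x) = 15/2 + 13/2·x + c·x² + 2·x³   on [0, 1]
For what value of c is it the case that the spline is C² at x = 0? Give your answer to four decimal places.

1.5000

p_0''(x) = 0 + 3·(x + 1), so p_0''(0) = 3. On the right, p_1''(0) = 2c, so c = 3/2.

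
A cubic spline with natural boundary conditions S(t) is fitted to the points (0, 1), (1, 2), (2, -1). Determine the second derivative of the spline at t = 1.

Put m_i = S'' at the i-th knot. Here h = (1, 1) and Δ = (1, -3), so the interior equations h_(i-1)·m_(i-1) + 2(h_(i-1)+h_i)·m_i + h_i·m_(i+1) = 6(Δ_i − Δ_(i-1)) read
  1·m_0 + 4·m_1 + 1·m_2 = 6(Δ_1 - Δ_0) = -24
Natural end conditions: m_0 = m_2 = 0.
Forward elimination and back-substitution give m_0 = 0, m_1 = -6, m_2 = 0.

-6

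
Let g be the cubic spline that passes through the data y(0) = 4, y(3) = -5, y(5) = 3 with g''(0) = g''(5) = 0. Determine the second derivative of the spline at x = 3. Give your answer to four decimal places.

4.2000

With M_i denoting the second derivative at x_i, h_i = 3, 2, and Δ_i = (y_(i+1) − y_i)/h_i = -3, 4:
  3·M_0 + 10·M_1 + 2·M_2 = 6(Δ_1 - Δ_0) = 42
Natural end conditions: M_0 = M_2 = 0.
Solving the tridiagonal system: M_0 = 0, M_1 = 21/5, M_2 = 0.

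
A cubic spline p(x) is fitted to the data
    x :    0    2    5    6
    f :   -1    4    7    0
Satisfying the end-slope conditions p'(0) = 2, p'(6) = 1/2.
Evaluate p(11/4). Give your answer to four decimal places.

7.2569

Write M_i for p''(x_i). With h_i = 2, 3, 1 and divided differences Δ_i = 5/2, 1, -7, the continuity of p' gives the tridiagonal system
  2·M_0 + 10·M_1 + 3·M_2 = 6(Δ_1 - Δ_0) = -9
  3·M_1 + 8·M_2 + 1·M_3 = 6(Δ_2 - Δ_1) = -48
Clamped end conditions give two more equations: 2h_0·M_0 + h_0·M_1 = 6(Δ_0 - p'(0)) = 3 and h_2·M_2 + 2h_2·M_3 = 6(p'(6) - Δ_2) = 45.
Forward elimination and back-substitution give M_0 = -5/13, M_1 = 59/26, M_2 = -134/13, M_3 = 719/26.
On [2, 5], p(x) = 4 + 101/26·(x - 2) + 59/52·(x - 2)² - 109/156·(x - 2)³.
With (x - 2) = 3/4: p(11/4) = 24151/3328.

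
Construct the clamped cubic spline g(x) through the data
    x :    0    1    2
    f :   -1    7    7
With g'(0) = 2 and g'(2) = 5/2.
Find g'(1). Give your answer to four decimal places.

Write M_i for g''(x_i). With h_i = 1, 1 and divided differences Δ_i = 8, 0, the continuity of g' gives the tridiagonal system
  1·M_0 + 4·M_1 + 1·M_2 = 6(Δ_1 - Δ_0) = -48
Clamped end conditions give two more equations: 2h_0·M_0 + h_0·M_1 = 6(Δ_0 - g'(0)) = 36 and h_1·M_1 + 2h_1·M_2 = 6(g'(2) - Δ_1) = 15.
Forward elimination and back-substitution give M_0 = 121/4, M_1 = -49/2, M_2 = 79/4.
On [1, 2], g'(x) = b_1 + 2c_1·(x - 1) + 3d_1·(x - 1)² with b_1 = Δ_1 - h_1(2M_1 + M_2)/6 = 39/8, c_1 = M_1/2 = -49/4, d_1 = (M_2 - M_1)/(6h_1) = 59/8. So g'(1) = 39/8.

4.8750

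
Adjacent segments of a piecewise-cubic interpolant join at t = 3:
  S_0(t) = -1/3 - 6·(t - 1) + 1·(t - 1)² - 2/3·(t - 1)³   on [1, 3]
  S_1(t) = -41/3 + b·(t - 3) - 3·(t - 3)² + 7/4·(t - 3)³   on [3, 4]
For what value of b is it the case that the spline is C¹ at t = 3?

S_0'(t) = -6 + 2·(t - 1) - 2·(t - 1)², so S_0'(3) = -10. On the right, S_1'(3) = b, so b = -10.

-10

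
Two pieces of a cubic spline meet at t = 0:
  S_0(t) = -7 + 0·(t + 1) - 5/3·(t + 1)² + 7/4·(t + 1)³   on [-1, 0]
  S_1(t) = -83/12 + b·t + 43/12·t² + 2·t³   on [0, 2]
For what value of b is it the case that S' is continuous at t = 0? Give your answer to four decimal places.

S_0'(t) = 0 - 10/3·(t + 1) + 21/4·(t + 1)², so S_0'(0) = 23/12. On the right, S_1'(0) = b, so b = 23/12.

1.9167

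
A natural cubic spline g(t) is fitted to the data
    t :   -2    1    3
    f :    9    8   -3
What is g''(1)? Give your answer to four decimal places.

-3.1000

Put m_i = g'' at the i-th knot. Here h = (3, 2) and Δ = (-1/3, -11/2), so the interior equations h_(i-1)·m_(i-1) + 2(h_(i-1)+h_i)·m_i + h_i·m_(i+1) = 6(Δ_i − Δ_(i-1)) read
  3·m_0 + 10·m_1 + 2·m_2 = 6(Δ_1 - Δ_0) = -31
Natural end conditions: m_0 = m_2 = 0.
Hence m_0 = 0, m_1 = -31/10, m_2 = 0.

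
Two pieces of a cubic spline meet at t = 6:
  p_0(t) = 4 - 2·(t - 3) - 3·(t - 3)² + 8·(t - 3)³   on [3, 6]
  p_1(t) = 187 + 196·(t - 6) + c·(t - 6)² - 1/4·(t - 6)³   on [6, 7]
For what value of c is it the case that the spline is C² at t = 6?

p_0''(t) = -6 + 48·(t - 3), so p_0''(6) = 138. On the right, p_1''(6) = 2c, so c = 69.

69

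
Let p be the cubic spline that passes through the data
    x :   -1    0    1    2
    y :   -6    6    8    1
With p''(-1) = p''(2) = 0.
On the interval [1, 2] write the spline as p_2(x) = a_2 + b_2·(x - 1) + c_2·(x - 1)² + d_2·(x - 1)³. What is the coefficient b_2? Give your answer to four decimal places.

With M_i denoting the second derivative at x_i, h_i = 1, 1, 1, and Δ_i = (y_(i+1) − y_i)/h_i = 12, 2, -7:
  1·M_0 + 4·M_1 + 1·M_2 = 6(Δ_1 - Δ_0) = -60
  1·M_1 + 4·M_2 + 1·M_3 = 6(Δ_2 - Δ_1) = -54
Natural end conditions: M_0 = M_3 = 0.
Solving: M_0 = 0, M_1 = -62/5, M_2 = -52/5, M_3 = 0.
On [1, 2], with p_2(x) = a_2 + b_2·(x - 1) + c_2·(x - 1)² + d_2·(x - 1)³: c_2 = M_2/2 = -26/5, d_2 = (M_3 - M_2)/(6h_2) = 26/15, b_2 = Δ_2 - h_2(2M_2 + M_3)/6 = -53/15.

-3.5333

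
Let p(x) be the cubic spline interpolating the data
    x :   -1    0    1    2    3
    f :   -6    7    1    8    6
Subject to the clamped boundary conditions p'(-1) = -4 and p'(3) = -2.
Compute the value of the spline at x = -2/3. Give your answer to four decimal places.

Put σ_i = p'' at the i-th knot. Here h = (1, 1, 1, 1) and Δ = (13, -6, 7, -2), so the interior equations h_(i-1)·σ_(i-1) + 2(h_(i-1)+h_i)·σ_i + h_i·σ_(i+1) = 6(Δ_i − Δ_(i-1)) read
  1·σ_0 + 4·σ_1 + 1·σ_2 = 6(Δ_1 - Δ_0) = -114
  1·σ_1 + 4·σ_2 + 1·σ_3 = 6(Δ_2 - Δ_1) = 78
  1·σ_2 + 4·σ_3 + 1·σ_4 = 6(Δ_3 - Δ_2) = -54
Clamped end conditions give two more equations: 2h_0·σ_0 + h_0·σ_1 = 6(Δ_0 - p'(-1)) = 102 and h_3·σ_3 + 2h_3·σ_4 = 6(p'(3) - Δ_3) = 0.
Solving the tridiagonal system: σ_0 = 563/7, σ_1 = -412/7, σ_2 = 41, σ_3 = -190/7, σ_4 = 95/7.
On [-1, 0], p(x) = -6 - 4·(x + 1) + 563/14·(x + 1)² - 325/14·(x + 1)³.
With (x + 1) = 1/3: p(-2/3) = -704/189.

-3.7249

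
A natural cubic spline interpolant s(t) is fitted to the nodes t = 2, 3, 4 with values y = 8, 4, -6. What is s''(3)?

Put m_i = s'' at the i-th knot. Here h = (1, 1) and Δ = (-4, -10), so the interior equations h_(i-1)·m_(i-1) + 2(h_(i-1)+h_i)·m_i + h_i·m_(i+1) = 6(Δ_i − Δ_(i-1)) read
  1·m_0 + 4·m_1 + 1·m_2 = 6(Δ_1 - Δ_0) = -36
Natural end conditions: m_0 = m_2 = 0.
Solving: m_0 = 0, m_1 = -9, m_2 = 0.

-9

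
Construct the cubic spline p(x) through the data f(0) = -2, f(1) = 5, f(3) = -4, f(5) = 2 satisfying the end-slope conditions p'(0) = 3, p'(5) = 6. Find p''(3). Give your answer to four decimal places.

Put m_i = p'' at the i-th knot. Here h = (1, 2, 2) and Δ = (7, -9/2, 3), so the interior equations h_(i-1)·m_(i-1) + 2(h_(i-1)+h_i)·m_i + h_i·m_(i+1) = 6(Δ_i − Δ_(i-1)) read
  1·m_0 + 6·m_1 + 2·m_2 = 6(Δ_1 - Δ_0) = -69
  2·m_1 + 8·m_2 + 2·m_3 = 6(Δ_2 - Δ_1) = 45
Clamped end conditions give two more equations: 2h_0·m_0 + h_0·m_1 = 6(Δ_0 - p'(0)) = 24 and h_2·m_2 + 2h_2·m_3 = 6(p'(5) - Δ_2) = 18.
Solving: m_0 = 489/23, m_1 = -426/23, m_2 = 240/23, m_3 = -33/46.

10.4348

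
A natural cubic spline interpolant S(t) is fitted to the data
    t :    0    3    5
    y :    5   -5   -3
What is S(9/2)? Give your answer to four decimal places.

-3.9063

Write m_i for S''(x_i). With h_i = 3, 2 and divided differences Δ_i = -10/3, 1, the continuity of S' gives the tridiagonal system
  3·m_0 + 10·m_1 + 2·m_2 = 6(Δ_1 - Δ_0) = 26
Natural end conditions: m_0 = m_2 = 0.
Solving: m_0 = 0, m_1 = 13/5, m_2 = 0.
On [3, 5], S(t) = -5 - 11/15·(t - 3) + 13/10·(t - 3)² - 13/60·(t - 3)³.
With (t - 3) = 3/2: S(9/2) = -125/32.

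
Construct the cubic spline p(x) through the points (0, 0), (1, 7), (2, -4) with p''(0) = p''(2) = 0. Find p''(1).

Put M_i = p'' at the i-th knot. Here h = (1, 1) and Δ = (7, -11), so the interior equations h_(i-1)·M_(i-1) + 2(h_(i-1)+h_i)·M_i + h_i·M_(i+1) = 6(Δ_i − Δ_(i-1)) read
  1·M_0 + 4·M_1 + 1·M_2 = 6(Δ_1 - Δ_0) = -108
Natural end conditions: M_0 = M_2 = 0.
Hence M_0 = 0, M_1 = -27, M_2 = 0.

-27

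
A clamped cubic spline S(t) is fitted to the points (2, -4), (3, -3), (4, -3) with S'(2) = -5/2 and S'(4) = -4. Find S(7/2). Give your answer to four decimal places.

-2.2031

With σ_i denoting the second derivative at x_i, h_i = 1, 1, and Δ_i = (y_(i+1) − y_i)/h_i = 1, 0:
  1·σ_0 + 4·σ_1 + 1·σ_2 = 6(Δ_1 - Δ_0) = -6
Clamped end conditions give two more equations: 2h_0·σ_0 + h_0·σ_1 = 6(Δ_0 - S'(2)) = 21 and h_1·σ_1 + 2h_1·σ_2 = 6(S'(4) - Δ_1) = -24.
Forward elimination and back-substitution give σ_0 = 45/4, σ_1 = -3/2, σ_2 = -45/4.
On [3, 4], S(t) = -3 + 19/8·(t - 3) - 3/4·(t - 3)² - 13/8·(t - 3)³.
With (t - 3) = 1/2: S(7/2) = -141/64.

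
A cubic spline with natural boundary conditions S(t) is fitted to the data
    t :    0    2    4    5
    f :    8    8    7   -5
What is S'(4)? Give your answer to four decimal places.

With M_i denoting the second derivative at x_i, h_i = 2, 2, 1, and Δ_i = (y_(i+1) − y_i)/h_i = 0, -1/2, -12:
  2·M_0 + 8·M_1 + 2·M_2 = 6(Δ_1 - Δ_0) = -3
  2·M_1 + 6·M_2 + 1·M_3 = 6(Δ_2 - Δ_1) = -69
Natural end conditions: M_0 = M_3 = 0.
Hence M_0 = 0, M_1 = 30/11, M_2 = -273/22, M_3 = 0.
On [4, 5], S'(t) = b_2 + 2c_2·(t - 4) + 3d_2·(t - 4)² with b_2 = Δ_2 - h_2(2M_2 + M_3)/6 = -173/22, c_2 = M_2/2 = -273/44, d_2 = (M_3 - M_2)/(6h_2) = 91/44. So S'(4) = -173/22.

-7.8636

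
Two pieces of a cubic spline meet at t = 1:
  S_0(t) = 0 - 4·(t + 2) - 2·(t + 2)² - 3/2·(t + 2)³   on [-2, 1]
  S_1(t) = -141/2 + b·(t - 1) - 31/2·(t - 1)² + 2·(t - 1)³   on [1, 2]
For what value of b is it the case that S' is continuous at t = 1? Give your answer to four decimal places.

S_0'(t) = -4 - 4·(t + 2) - 9/2·(t + 2)², so S_0'(1) = -113/2. On the right, S_1'(1) = b, so b = -113/2.

-56.5000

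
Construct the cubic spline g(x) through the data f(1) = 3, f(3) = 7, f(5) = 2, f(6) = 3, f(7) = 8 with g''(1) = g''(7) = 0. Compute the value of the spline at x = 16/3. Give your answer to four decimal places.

1.8325

Write σ_i for g''(x_i). With h_i = 2, 2, 1, 1 and divided differences Δ_i = 2, -5/2, 1, 5, the continuity of g' gives the tridiagonal system
  2·σ_0 + 8·σ_1 + 2·σ_2 = 6(Δ_1 - Δ_0) = -27
  2·σ_1 + 6·σ_2 + 1·σ_3 = 6(Δ_2 - Δ_1) = 21
  1·σ_2 + 4·σ_3 + 1·σ_4 = 6(Δ_3 - Δ_2) = 24
Natural end conditions: σ_0 = σ_4 = 0.
Solving the tridiagonal system: σ_0 = 0, σ_1 = -247/56, σ_2 = 29/7, σ_3 = 139/28, σ_4 = 0.
On [5, 6], g(x) = 2 - 29/24·(x - 5) + 29/14·(x - 5)² + 23/168·(x - 5)³.
With (x - 5) = 1/3: g(16/3) = 1039/567.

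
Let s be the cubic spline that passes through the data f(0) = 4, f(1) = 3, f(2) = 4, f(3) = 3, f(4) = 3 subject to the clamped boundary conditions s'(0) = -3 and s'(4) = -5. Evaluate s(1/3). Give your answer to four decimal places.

Put σ_i = s'' at the i-th knot. Here h = (1, 1, 1, 1) and Δ = (-1, 1, -1, 0), so the interior equations h_(i-1)·σ_(i-1) + 2(h_(i-1)+h_i)·σ_i + h_i·σ_(i+1) = 6(Δ_i − Δ_(i-1)) read
  1·σ_0 + 4·σ_1 + 1·σ_2 = 6(Δ_1 - Δ_0) = 12
  1·σ_1 + 4·σ_2 + 1·σ_3 = 6(Δ_2 - Δ_1) = -12
  1·σ_2 + 4·σ_3 + 1·σ_4 = 6(Δ_3 - Δ_2) = 6
Clamped end conditions give two more equations: 2h_0·σ_0 + h_0·σ_1 = 6(Δ_0 - s'(0)) = 12 and h_3·σ_3 + 2h_3·σ_4 = 6(s'(4) - Δ_3) = -30.
Solving the tridiagonal system: σ_0 = 121/28, σ_1 = 47/14, σ_2 = -23/4, σ_3 = 107/14, σ_4 = -527/28.
On [0, 1], s(x) = 4 - 3·x + 121/56·x² - 9/56·x³.
With x = 1/3: s(1/3) = 815/252.

3.2341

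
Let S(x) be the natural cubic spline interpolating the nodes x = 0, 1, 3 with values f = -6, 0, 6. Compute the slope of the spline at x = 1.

Write M_i for S''(x_i). With h_i = 1, 2 and divided differences Δ_i = 6, 3, the continuity of S' gives the tridiagonal system
  1·M_0 + 6·M_1 + 2·M_2 = 6(Δ_1 - Δ_0) = -18
Natural end conditions: M_0 = M_2 = 0.
Forward elimination and back-substitution give M_0 = 0, M_1 = -3, M_2 = 0.
On [1, 3], S'(x) = b_1 + 2c_1·(x - 1) + 3d_1·(x - 1)² with b_1 = Δ_1 - h_1(2M_1 + M_2)/6 = 5, c_1 = M_1/2 = -3/2, d_1 = (M_2 - M_1)/(6h_1) = 1/4. So S'(1) = 5.

5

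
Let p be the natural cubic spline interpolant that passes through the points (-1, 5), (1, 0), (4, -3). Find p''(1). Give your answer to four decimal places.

With σ_i denoting the second derivative at x_i, h_i = 2, 3, and Δ_i = (y_(i+1) − y_i)/h_i = -5/2, -1:
  2·σ_0 + 10·σ_1 + 3·σ_2 = 6(Δ_1 - Δ_0) = 9
Natural end conditions: σ_0 = σ_2 = 0.
Forward elimination and back-substitution give σ_0 = 0, σ_1 = 9/10, σ_2 = 0.

0.9000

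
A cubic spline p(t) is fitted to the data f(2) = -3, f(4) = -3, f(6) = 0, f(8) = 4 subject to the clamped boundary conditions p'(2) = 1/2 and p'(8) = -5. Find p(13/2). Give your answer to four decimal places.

Write M_i for p''(x_i). With h_i = 2, 2, 2 and divided differences Δ_i = 0, 3/2, 2, the continuity of p' gives the tridiagonal system
  2·M_0 + 8·M_1 + 2·M_2 = 6(Δ_1 - Δ_0) = 9
  2·M_1 + 8·M_2 + 2·M_3 = 6(Δ_2 - Δ_1) = 3
Clamped end conditions give two more equations: 2h_0·M_0 + h_0·M_1 = 6(Δ_0 - p'(2)) = -3 and h_2·M_2 + 2h_2·M_3 = 6(p'(8) - Δ_2) = -42.
Solving the tridiagonal system: M_0 = -31/30, M_1 = 17/30, M_2 = 49/15, M_3 = -182/15.
On [6, 8], p(t) = 0 + 58/15·(t - 6) + 49/30·(t - 6)² - 77/60·(t - 6)³.
With (t - 6) = 1/2: p(13/2) = 349/160.

2.1813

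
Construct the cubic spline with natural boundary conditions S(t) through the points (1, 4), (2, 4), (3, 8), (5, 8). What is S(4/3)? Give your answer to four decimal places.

3.6393

Let m_i = S''(x_i). Step sizes h_i = 1, 1, 2; slopes of the chords Δ_i = (y_(i+1) - y_i)/h_i = 0, 4, 0.
  1·m_0 + 4·m_1 + 1·m_2 = 6(Δ_1 - Δ_0) = 24
  1·m_1 + 6·m_2 + 2·m_3 = 6(Δ_2 - Δ_1) = -24
Natural end conditions: m_0 = m_3 = 0.
Hence m_0 = 0, m_1 = 168/23, m_2 = -120/23, m_3 = 0.
On [1, 2], S(t) = 4 - 28/23·(t - 1) + 0·(t - 1)² + 28/23·(t - 1)³.
With (t - 1) = 1/3: S(4/3) = 2260/621.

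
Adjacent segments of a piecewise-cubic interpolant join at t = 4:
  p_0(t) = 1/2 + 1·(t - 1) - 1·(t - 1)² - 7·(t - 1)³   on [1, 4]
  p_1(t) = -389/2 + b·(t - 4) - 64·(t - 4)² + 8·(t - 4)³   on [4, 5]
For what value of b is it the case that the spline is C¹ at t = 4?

p_0'(t) = 1 - 2·(t - 1) - 21·(t - 1)², so p_0'(4) = -194. On the right, p_1'(4) = b, so b = -194.

-194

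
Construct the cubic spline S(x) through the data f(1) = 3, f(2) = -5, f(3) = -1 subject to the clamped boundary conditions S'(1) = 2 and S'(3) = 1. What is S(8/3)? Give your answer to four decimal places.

-2.4630

Write m_i for S''(x_i). With h_i = 1, 1 and divided differences Δ_i = -8, 4, the continuity of S' gives the tridiagonal system
  1·m_0 + 4·m_1 + 1·m_2 = 6(Δ_1 - Δ_0) = 72
Clamped end conditions give two more equations: 2h_0·m_0 + h_0·m_1 = 6(Δ_0 - S'(1)) = -60 and h_1·m_1 + 2h_1·m_2 = 6(S'(3) - Δ_1) = -18.
Solving: m_0 = -97/2, m_1 = 37, m_2 = -55/2.
On [2, 3], S(x) = -5 - 15/4·(x - 2) + 37/2·(x - 2)² - 43/4·(x - 2)³.
With (x - 2) = 2/3: S(8/3) = -133/54.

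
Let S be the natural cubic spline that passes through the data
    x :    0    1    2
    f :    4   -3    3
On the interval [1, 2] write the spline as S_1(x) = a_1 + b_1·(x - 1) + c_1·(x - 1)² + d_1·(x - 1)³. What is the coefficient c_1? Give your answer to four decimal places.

Let m_i = S''(x_i). Step sizes h_i = 1, 1; slopes of the chords Δ_i = (y_(i+1) - y_i)/h_i = -7, 6.
  1·m_0 + 4·m_1 + 1·m_2 = 6(Δ_1 - Δ_0) = 78
Natural end conditions: m_0 = m_2 = 0.
Solving the tridiagonal system: m_0 = 0, m_1 = 39/2, m_2 = 0.
On [1, 2], with S_1(x) = a_1 + b_1·(x - 1) + c_1·(x - 1)² + d_1·(x - 1)³: c_1 = m_1/2 = 39/4, d_1 = (m_2 - m_1)/(6h_1) = -13/4, b_1 = Δ_1 - h_1(2m_1 + m_2)/6 = -1/2.

9.7500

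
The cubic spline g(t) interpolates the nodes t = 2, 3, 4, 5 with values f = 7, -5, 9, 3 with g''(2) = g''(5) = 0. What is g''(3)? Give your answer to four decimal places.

49.6000

Write σ_i for g''(x_i). With h_i = 1, 1, 1 and divided differences Δ_i = -12, 14, -6, the continuity of g' gives the tridiagonal system
  1·σ_0 + 4·σ_1 + 1·σ_2 = 6(Δ_1 - Δ_0) = 156
  1·σ_1 + 4·σ_2 + 1·σ_3 = 6(Δ_2 - Δ_1) = -120
Natural end conditions: σ_0 = σ_3 = 0.
Solving the tridiagonal system: σ_0 = 0, σ_1 = 248/5, σ_2 = -212/5, σ_3 = 0.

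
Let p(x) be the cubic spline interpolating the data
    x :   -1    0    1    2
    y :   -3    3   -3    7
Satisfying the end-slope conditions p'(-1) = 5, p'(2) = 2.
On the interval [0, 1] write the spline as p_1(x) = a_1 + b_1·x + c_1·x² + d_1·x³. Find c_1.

-17

Write m_i for p''(x_i). With h_i = 1, 1, 1 and divided differences Δ_i = 6, -6, 10, the continuity of p' gives the tridiagonal system
  1·m_0 + 4·m_1 + 1·m_2 = 6(Δ_1 - Δ_0) = -72
  1·m_1 + 4·m_2 + 1·m_3 = 6(Δ_2 - Δ_1) = 96
Clamped end conditions give two more equations: 2h_0·m_0 + h_0·m_1 = 6(Δ_0 - p'(-1)) = 6 and h_2·m_2 + 2h_2·m_3 = 6(p'(2) - Δ_2) = -48.
Forward elimination and back-substitution give m_0 = 20, m_1 = -34, m_2 = 44, m_3 = -46.
On [0, 1], with p_1(x) = a_1 + b_1·x + c_1·x² + d_1·x³: c_1 = m_1/2 = -17, d_1 = (m_2 - m_1)/(6h_1) = 13, b_1 = Δ_1 - h_1(2m_1 + m_2)/6 = -2.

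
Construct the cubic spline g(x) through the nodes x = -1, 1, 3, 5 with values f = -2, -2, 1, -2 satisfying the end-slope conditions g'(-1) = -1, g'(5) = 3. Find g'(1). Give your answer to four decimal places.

Let M_i = g''(x_i). Step sizes h_i = 2, 2, 2; slopes of the chords Δ_i = (y_(i+1) - y_i)/h_i = 0, 3/2, -3/2.
  2·M_0 + 8·M_1 + 2·M_2 = 6(Δ_1 - Δ_0) = 9
  2·M_1 + 8·M_2 + 2·M_3 = 6(Δ_2 - Δ_1) = -18
Clamped end conditions give two more equations: 2h_0·M_0 + h_0·M_1 = 6(Δ_0 - g'(-1)) = 6 and h_2·M_2 + 2h_2·M_3 = 6(g'(5) - Δ_2) = 27.
Solving: M_0 = 1/3, M_1 = 7/3, M_2 = -31/6, M_3 = 28/3.
On [1, 3], g'(x) = b_1 + 2c_1·(x - 1) + 3d_1·(x - 1)² with b_1 = Δ_1 - h_1(2M_1 + M_2)/6 = 5/3, c_1 = M_1/2 = 7/6, d_1 = (M_2 - M_1)/(6h_1) = -5/8. So g'(1) = 5/3.

1.6667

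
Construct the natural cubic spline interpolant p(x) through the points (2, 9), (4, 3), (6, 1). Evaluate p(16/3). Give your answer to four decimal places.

1.3704

Let σ_i = p''(x_i). Step sizes h_i = 2, 2; slopes of the chords Δ_i = (y_(i+1) - y_i)/h_i = -3, -1.
  2·σ_0 + 8·σ_1 + 2·σ_2 = 6(Δ_1 - Δ_0) = 12
Natural end conditions: σ_0 = σ_2 = 0.
Forward elimination and back-substitution give σ_0 = 0, σ_1 = 3/2, σ_2 = 0.
On [4, 6], p(x) = 3 - 2·(x - 4) + 3/4·(x - 4)² - 1/8·(x - 4)³.
With (x - 4) = 4/3: p(16/3) = 37/27.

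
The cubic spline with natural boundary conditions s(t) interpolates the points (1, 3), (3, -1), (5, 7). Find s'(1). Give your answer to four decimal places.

-3.5000

Write σ_i for s''(x_i). With h_i = 2, 2 and divided differences Δ_i = -2, 4, the continuity of s' gives the tridiagonal system
  2·σ_0 + 8·σ_1 + 2·σ_2 = 6(Δ_1 - Δ_0) = 36
Natural end conditions: σ_0 = σ_2 = 0.
Hence σ_0 = 0, σ_1 = 9/2, σ_2 = 0.
On [1, 3], s'(t) = b_0 + 2c_0·(t - 1) + 3d_0·(t - 1)² with b_0 = Δ_0 - h_0(2σ_0 + σ_1)/6 = -7/2, c_0 = σ_0/2 = 0, d_0 = (σ_1 - σ_0)/(6h_0) = 3/8. So s'(1) = -7/2.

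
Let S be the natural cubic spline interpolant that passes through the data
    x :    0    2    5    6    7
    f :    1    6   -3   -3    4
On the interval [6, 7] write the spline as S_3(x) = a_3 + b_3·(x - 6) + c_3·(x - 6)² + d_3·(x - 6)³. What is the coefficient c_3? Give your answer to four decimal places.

4.9325

Put M_i = S'' at the i-th knot. Here h = (2, 3, 1, 1) and Δ = (5/2, -3, 0, 7), so the interior equations h_(i-1)·M_(i-1) + 2(h_(i-1)+h_i)·M_i + h_i·M_(i+1) = 6(Δ_i − Δ_(i-1)) read
  2·M_0 + 10·M_1 + 3·M_2 = 6(Δ_1 - Δ_0) = -33
  3·M_1 + 8·M_2 + 1·M_3 = 6(Δ_2 - Δ_1) = 18
  1·M_2 + 4·M_3 + 1·M_4 = 6(Δ_3 - Δ_2) = 42
Natural end conditions: M_0 = M_4 = 0.
Solving the tridiagonal system: M_0 = 0, M_1 = -1113/274, M_2 = 348/137, M_3 = 2703/274, M_4 = 0.
On [6, 7], with S_3(x) = a_3 + b_3·(x - 6) + c_3·(x - 6)² + d_3·(x - 6)³: c_3 = M_3/2 = 2703/548, d_3 = (M_4 - M_3)/(6h_3) = -901/548, b_3 = Δ_3 - h_3(2M_3 + M_4)/6 = 1017/274.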